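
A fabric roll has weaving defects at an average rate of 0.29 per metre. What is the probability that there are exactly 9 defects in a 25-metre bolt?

0.1083

Over the interval, μ = 0.29 × 25 = 7.25 (a 25-metre bolt = 25 metres).
P(N = 9) = e^(−μ) μ^9/9! = e^(−7.25) · 7.25^9/362880 ≈ 0.1083.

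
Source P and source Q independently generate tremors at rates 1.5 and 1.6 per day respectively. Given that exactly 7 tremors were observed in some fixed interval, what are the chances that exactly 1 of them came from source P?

Given the total, each event is independently from source P with probability p = λ_P/(λ_P+λ_Q) = 1.5/3.1 ≈ 0.4839.
So K ~ Binomial(7, 1.5/3.1): P(K = 1) = C(7,1) · (1.5/3.1)^1 · (1.6/3.1)^6 ≈ 0.0640.

0.0640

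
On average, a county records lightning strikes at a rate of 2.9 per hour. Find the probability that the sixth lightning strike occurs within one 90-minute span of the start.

0.2717

Over the interval, μ = 2.9 × 1.5 = 4.35 (a 90-minute span = 1.5 hours).
The sixth arrival falls in the interval iff at least 6 events occur there: P(S_6 ≤ t) = P(N ≥ 6) = 1 − P(N ≤ 5) ≈ 0.2717.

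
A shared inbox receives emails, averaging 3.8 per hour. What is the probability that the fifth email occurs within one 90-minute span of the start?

Over the interval, μ = 3.8 × 1.5 = 5.7 (a 90-minute span = 1.5 hours).
The fifth arrival falls in the interval iff at least 5 events occur there: P(S_5 ≤ t) = P(N ≥ 5) = 1 − P(N ≤ 4) ≈ 0.6728.

0.6728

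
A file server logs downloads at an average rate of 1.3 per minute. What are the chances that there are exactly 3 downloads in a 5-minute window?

Over the interval, μ = 1.3 × 5 = 6.5 (a 5-minute window = 5 minutes).
P(N = 3) = e^(−μ) μ^3/3! = e^(−6.5) · 6.5^3/6 ≈ 0.0688.

0.0688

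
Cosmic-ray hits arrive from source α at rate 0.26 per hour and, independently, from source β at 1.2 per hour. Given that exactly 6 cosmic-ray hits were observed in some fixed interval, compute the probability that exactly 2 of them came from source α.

Given the total, each event is independently from source α with probability p = λ_α/(λ_α+λ_β) = 0.26/1.46 ≈ 0.1781.
So K ~ Binomial(6, 0.26/1.46): P(K = 2) = C(6,2) · (0.26/1.46)^2 · (1.2/1.46)^4 ≈ 0.2171.

0.2171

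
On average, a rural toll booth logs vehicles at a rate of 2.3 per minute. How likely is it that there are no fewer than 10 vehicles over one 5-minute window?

Over the interval, μ = 2.3 × 5 = 11.5 (a 5-minute window = 5 minutes).
P(N ≥ 10) = 1 − P(N ≤ 9) = 1 − Σ_{j=0}^{9} e^(−μ) μ^j/j! ≈ 0.7112.

0.7112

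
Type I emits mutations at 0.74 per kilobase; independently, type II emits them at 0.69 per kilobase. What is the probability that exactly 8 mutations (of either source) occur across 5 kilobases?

0.1330

Independent Poisson processes superpose: combined rate λ = 0.74 + 0.69 = 1.43 per kilobase.
Over the interval, μ = 1.43 × 5 = 7.15 (5 kilobases).
P(N = 8) = e^(−7.15) · 7.15^8/8! ≈ 0.1330.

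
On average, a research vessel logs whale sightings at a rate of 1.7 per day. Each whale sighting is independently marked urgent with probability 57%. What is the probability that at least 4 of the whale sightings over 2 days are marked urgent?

0.1319

Thinning: the whale sightings that are marked urgent themselves form a Poisson process with rate 0.57 × 1.7 = 0.969 per day.
Over the interval, μ = 0.969 × 2 = 1.938 (2 days).
P(N ≥ 4) = 1 − P(N ≤ 3) ≈ 0.1319.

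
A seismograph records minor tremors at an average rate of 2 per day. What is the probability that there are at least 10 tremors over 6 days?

Over the interval, μ = 2 × 6 = 12 (6 days).
P(N ≥ 10) = 1 − P(N ≤ 9) = 1 − Σ_{j=0}^{9} e^(−μ) μ^j/j! ≈ 0.7576.

0.7576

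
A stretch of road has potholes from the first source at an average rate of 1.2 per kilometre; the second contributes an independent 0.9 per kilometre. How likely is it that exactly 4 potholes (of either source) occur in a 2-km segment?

0.1944

Independent Poisson processes superpose: combined rate λ = 1.2 + 0.9 = 2.1 per kilometre.
Over the interval, μ = 2.1 × 2 = 4.2 (a 2-km segment = 2 kilometres).
P(N = 4) = e^(−4.2) · 4.2^4/4! ≈ 0.1944.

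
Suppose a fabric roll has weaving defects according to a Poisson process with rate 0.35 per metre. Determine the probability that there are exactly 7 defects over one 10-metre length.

Over the interval, μ = 0.35 × 10 = 3.5 (a 10-metre length = 10 metres).
P(N = 7) = e^(−μ) μ^7/7! = e^(−3.5) · 3.5^7/5040 ≈ 0.0385.

0.0385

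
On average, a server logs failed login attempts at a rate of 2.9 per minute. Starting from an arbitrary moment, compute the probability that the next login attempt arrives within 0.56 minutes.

Inter-arrival times are exponential with rate λ = 2.9 per minute.
P(T ≤ 0.56) = 1 − e^(−λt) = 1 − e^(−2.9 × 0.56) = 1 − e^(−1.624) ≈ 0.8029.

0.8029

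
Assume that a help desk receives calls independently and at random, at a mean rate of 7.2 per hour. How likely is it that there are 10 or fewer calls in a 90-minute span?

Over the interval, μ = 7.2 × 1.5 = 10.8 (a 90-minute span = 1.5 hours).
P(N ≤ 10) = Σ_{j=0}^{10} e^(−μ) μ^j/j! ≈ 0.4840.

0.4840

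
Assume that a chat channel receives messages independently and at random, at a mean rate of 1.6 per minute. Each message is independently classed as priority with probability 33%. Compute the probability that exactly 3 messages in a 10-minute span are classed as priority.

Thinning: the messages that are classed as priority themselves form a Poisson process with rate 0.33 × 1.6 = 0.528 per minute.
Over the interval, μ = 0.528 × 10 = 5.28 (a 10-minute span = 10 minutes).
P(N = 3) = e^(−5.28) · 5.28^3/3! ≈ 0.1249.

0.1249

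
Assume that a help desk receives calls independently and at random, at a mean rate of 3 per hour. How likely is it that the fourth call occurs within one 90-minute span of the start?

0.6577

Over the interval, μ = 3 × 1.5 = 4.5 (a 90-minute span = 1.5 hours).
The fourth arrival falls in the interval iff at least 4 events occur there: P(S_4 ≤ t) = P(N ≥ 4) = 1 − P(N ≤ 3) ≈ 0.6577.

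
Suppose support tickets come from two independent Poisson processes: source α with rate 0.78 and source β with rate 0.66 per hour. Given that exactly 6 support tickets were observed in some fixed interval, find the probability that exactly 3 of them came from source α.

Given the total, each event is independently from source α with probability p = λ_α/(λ_α+λ_β) = 0.78/1.44 ≈ 0.5417.
So K ~ Binomial(6, 0.78/1.44): P(K = 3) = C(6,3) · (0.78/1.44)^3 · (0.66/1.44)^3 ≈ 0.3060.

0.3060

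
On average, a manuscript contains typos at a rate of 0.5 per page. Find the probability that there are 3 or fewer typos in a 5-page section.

Over the interval, μ = 0.5 × 5 = 2.5 (a 5-page section = 5 pages).
P(N ≤ 3) = Σ_{j=0}^{3} e^(−μ) μ^j/j! ≈ 0.7576.

0.7576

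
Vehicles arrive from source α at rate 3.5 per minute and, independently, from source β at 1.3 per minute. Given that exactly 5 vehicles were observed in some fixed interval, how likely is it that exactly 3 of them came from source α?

0.2844

Given the total, each event is independently from source α with probability p = λ_α/(λ_α+λ_β) = 3.5/4.8 ≈ 0.7292.
So K ~ Binomial(5, 3.5/4.8): P(K = 3) = C(5,3) · (3.5/4.8)^3 · (1.3/4.8)^2 ≈ 0.2844.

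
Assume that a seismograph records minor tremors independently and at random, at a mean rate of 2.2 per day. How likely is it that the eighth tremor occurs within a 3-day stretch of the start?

0.3419

Over the interval, μ = 2.2 × 3 = 6.6 (a 3-day stretch = 3 days).
The eighth arrival falls in the interval iff at least 8 events occur there: P(S_8 ≤ t) = P(N ≥ 8) = 1 − P(N ≤ 7) ≈ 0.3419.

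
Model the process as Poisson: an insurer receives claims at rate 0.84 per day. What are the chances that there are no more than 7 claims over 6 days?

0.8624

Over the interval, μ = 0.84 × 6 = 5.04 (6 days).
P(N ≤ 7) = Σ_{j=0}^{7} e^(−μ) μ^j/j! ≈ 0.8624.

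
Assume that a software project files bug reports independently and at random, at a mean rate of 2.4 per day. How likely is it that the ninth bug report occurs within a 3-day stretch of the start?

0.2973

Over the interval, μ = 2.4 × 3 = 7.2 (a 3-day stretch = 3 days).
The ninth arrival falls in the interval iff at least 9 events occur there: P(S_9 ≤ t) = P(N ≥ 9) = 1 − P(N ≤ 8) ≈ 0.2973.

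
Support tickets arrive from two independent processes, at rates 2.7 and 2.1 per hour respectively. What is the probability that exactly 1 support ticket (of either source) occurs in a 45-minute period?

0.0984

Independent Poisson processes superpose: combined rate λ = 2.7 + 2.1 = 4.8 per hour.
Over the interval, μ = 4.8 × 0.75 = 3.6 (a 45-minute period = 0.75 hours).
P(N = 1) = e^(−3.6) · 3.6^1/1! ≈ 0.0984.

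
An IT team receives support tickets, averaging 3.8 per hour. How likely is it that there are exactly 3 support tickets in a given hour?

With mean μ = 3.8 per hour,
P(N = 3) = e^(−μ) μ^3/3! = e^(−3.8) · 3.8^3/6 ≈ 0.2046.

0.2046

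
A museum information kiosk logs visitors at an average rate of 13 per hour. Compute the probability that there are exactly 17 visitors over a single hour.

With mean μ = 13 per hour,
P(N = 17) = e^(−μ) μ^17/17! = e^(−13) · 13^17/355687428096000 ≈ 0.0550.

0.0550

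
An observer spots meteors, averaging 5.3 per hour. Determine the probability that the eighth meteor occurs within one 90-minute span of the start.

Over the interval, μ = 5.3 × 1.5 = 7.95 (a 90-minute span = 1.5 hours).
The eighth arrival falls in the interval iff at least 8 events occur there: P(S_8 ≤ t) = P(N ≥ 8) = 1 − P(N ≤ 7) ≈ 0.5400.

0.5400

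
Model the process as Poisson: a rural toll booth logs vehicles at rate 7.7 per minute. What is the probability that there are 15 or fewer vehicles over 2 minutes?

0.5272

Over the interval, μ = 7.7 × 2 = 15.4 (2 minutes).
P(N ≤ 15) = Σ_{j=0}^{15} e^(−μ) μ^j/j! ≈ 0.5272.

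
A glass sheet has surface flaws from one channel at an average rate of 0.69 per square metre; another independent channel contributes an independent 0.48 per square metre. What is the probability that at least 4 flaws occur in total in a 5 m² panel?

0.8349

Independent Poisson processes superpose: combined rate λ = 0.69 + 0.48 = 1.17 per square metre.
Over the interval, μ = 1.17 × 5 = 5.85 (a 5 m² panel = 5 square metres).
P(N ≥ 4) = 1 − P(N ≤ 3) ≈ 0.8349.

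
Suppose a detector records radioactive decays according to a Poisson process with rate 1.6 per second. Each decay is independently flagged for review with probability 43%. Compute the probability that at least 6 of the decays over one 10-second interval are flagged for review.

Thinning: the decays that are flagged for review themselves form a Poisson process with rate 0.43 × 1.6 = 0.688 per second.
Over the interval, μ = 0.688 × 10 = 6.88 (a 10-second interval = 10 seconds).
P(N ≥ 6) = 1 − P(N ≤ 5) ≈ 0.6837.

0.6837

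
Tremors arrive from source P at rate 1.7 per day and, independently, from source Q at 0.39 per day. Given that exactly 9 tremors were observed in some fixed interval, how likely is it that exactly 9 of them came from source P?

Given the total, each event is independently from source P with probability p = λ_P/(λ_P+λ_Q) = 1.7/2.09 ≈ 0.8134.
So K ~ Binomial(9, 1.7/2.09): P(K = 9) = C(9,9) · (1.7/2.09)^9 · (0.39/2.09)^0 ≈ 0.1559.

0.1559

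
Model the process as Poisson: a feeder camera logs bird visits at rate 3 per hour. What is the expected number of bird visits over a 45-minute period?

E[N] = λt = 3 × 0.75 = 2.25 (a 45-minute period = 0.75 hours).

2.25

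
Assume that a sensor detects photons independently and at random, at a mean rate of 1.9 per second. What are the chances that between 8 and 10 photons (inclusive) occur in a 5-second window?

0.3767

Over the interval, μ = 1.9 × 5 = 9.5 (a 5-second window = 5 seconds).
P(8 ≤ N ≤ 10) = Σ_{j=8}^{10} e^(−9.5) · 9.5^j/j! ≈ 0.3767.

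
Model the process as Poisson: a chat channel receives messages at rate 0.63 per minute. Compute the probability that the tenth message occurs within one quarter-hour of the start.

Over the interval, μ = 0.63 × 15 = 9.45 (a quarter-hour = 15 minutes).
The tenth arrival falls in the interval iff at least 10 events occur there: P(S_10 ≤ t) = P(N ≥ 10) = 1 − P(N ≤ 9) ≈ 0.4717.

0.4717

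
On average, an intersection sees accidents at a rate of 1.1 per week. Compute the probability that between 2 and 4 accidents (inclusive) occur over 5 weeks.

0.3310

Over the interval, μ = 1.1 × 5 = 5.5 (5 weeks).
P(2 ≤ N ≤ 4) = Σ_{j=2}^{4} e^(−5.5) · 5.5^j/j! ≈ 0.3310.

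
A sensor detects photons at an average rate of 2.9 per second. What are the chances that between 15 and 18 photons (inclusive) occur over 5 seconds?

0.3354

Over the interval, μ = 2.9 × 5 = 14.5 (5 seconds).
P(15 ≤ N ≤ 18) = Σ_{j=15}^{18} e^(−14.5) · 14.5^j/j! ≈ 0.3354.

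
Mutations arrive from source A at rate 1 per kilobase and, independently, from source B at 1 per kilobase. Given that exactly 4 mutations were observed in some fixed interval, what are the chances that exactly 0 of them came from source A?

Given the total, each event is independently from source A with probability p = λ_A/(λ_A+λ_B) = 1/2 = 0.5000.
So K ~ Binomial(4, 1/2): P(K = 0) = C(4,0) · (1/2)^0 · (1/2)^4 ≈ 0.0625.

0.0625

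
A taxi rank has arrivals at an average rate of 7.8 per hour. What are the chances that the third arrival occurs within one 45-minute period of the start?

Over the interval, μ = 7.8 × 0.75 = 5.85 (a 45-minute period = 0.75 hours).
The third arrival falls in the interval iff at least 3 events occur there: P(S_3 ≤ t) = P(N ≥ 3) = 1 − P(N ≤ 2) ≈ 0.9310.

0.9310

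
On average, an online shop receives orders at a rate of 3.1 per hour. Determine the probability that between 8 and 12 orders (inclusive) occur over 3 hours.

0.5629

Over the interval, μ = 3.1 × 3 = 9.3 (3 hours).
P(8 ≤ N ≤ 12) = Σ_{j=8}^{12} e^(−9.3) · 9.3^j/j! ≈ 0.5629.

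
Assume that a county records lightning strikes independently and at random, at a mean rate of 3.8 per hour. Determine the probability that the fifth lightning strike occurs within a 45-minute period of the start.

Over the interval, μ = 3.8 × 0.75 = 2.85 (a 45-minute period = 0.75 hours).
The fifth arrival falls in the interval iff at least 5 events occur there: P(S_5 ≤ t) = P(N ≥ 5) = 1 − P(N ≤ 4) ≈ 0.1602.

0.1602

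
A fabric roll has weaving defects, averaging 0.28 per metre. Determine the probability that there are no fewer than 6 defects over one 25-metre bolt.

Over the interval, μ = 0.28 × 25 = 7 (a 25-metre bolt = 25 metres).
P(N ≥ 6) = 1 − P(N ≤ 5) = 1 − Σ_{j=0}^{5} e^(−μ) μ^j/j! ≈ 0.6993.

0.6993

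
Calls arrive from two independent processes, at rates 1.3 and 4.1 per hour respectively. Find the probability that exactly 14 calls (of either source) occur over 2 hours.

Independent Poisson processes superpose: combined rate λ = 1.3 + 4.1 = 5.4 per hour.
Over the interval, μ = 5.4 × 2 = 10.8 (2 hours).
P(N = 14) = e^(−10.8) · 10.8^14/14! ≈ 0.0687.

0.0687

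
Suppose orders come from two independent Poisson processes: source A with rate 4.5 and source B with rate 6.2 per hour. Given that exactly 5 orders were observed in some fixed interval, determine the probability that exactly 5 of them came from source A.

0.0132

Given the total, each event is independently from source A with probability p = λ_A/(λ_A+λ_B) = 4.5/10.7 ≈ 0.4206.
So K ~ Binomial(5, 4.5/10.7): P(K = 5) = C(5,5) · (4.5/10.7)^5 · (6.2/10.7)^0 ≈ 0.0132.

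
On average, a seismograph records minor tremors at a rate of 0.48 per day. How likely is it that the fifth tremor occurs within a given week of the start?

Over the interval, μ = 0.48 × 7 = 3.36 (a week = 7 days).
The fifth arrival falls in the interval iff at least 5 events occur there: P(S_5 ≤ t) = P(N ≥ 5) = 1 − P(N ≤ 4) ≈ 0.2484.

0.2484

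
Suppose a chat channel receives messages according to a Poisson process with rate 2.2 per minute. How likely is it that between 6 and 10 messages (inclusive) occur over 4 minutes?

0.6010

Over the interval, μ = 2.2 × 4 = 8.8 (4 minutes).
P(6 ≤ N ≤ 10) = Σ_{j=6}^{10} e^(−8.8) · 8.8^j/j! ≈ 0.6010.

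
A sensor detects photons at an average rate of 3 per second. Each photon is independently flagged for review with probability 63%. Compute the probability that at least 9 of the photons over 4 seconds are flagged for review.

0.3463

Thinning: the photons that are flagged for review themselves form a Poisson process with rate 0.63 × 3 = 1.89 per second.
Over the interval, μ = 1.89 × 4 = 7.56 (4 seconds).
P(N ≥ 9) = 1 − P(N ≤ 8) ≈ 0.3463.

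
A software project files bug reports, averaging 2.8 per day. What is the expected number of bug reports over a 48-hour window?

E[N] = λt = 2.8 × 2 = 5.6 (a 48-hour window = 2 days).

5.6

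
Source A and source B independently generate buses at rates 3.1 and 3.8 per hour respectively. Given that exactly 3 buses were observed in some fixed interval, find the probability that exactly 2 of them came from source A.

Given the total, each event is independently from source A with probability p = λ_A/(λ_A+λ_B) = 3.1/6.9 ≈ 0.4493.
So K ~ Binomial(3, 3.1/6.9): P(K = 2) = C(3,2) · (3.1/6.9)^2 · (3.8/6.9)^1 ≈ 0.3335.

0.3335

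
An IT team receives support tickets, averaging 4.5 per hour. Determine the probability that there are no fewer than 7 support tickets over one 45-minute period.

Over the interval, μ = 4.5 × 0.75 = 3.375 (a 45-minute period = 0.75 hours).
P(N ≥ 7) = 1 − P(N ≤ 6) = 1 − Σ_{j=0}^{6} e^(−μ) μ^j/j! ≈ 0.0561.

0.0561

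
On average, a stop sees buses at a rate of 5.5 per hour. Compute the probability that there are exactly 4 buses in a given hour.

0.1558

With mean μ = 5.5 per hour,
P(N = 4) = e^(−μ) μ^4/4! = e^(−5.5) · 5.5^4/24 ≈ 0.1558.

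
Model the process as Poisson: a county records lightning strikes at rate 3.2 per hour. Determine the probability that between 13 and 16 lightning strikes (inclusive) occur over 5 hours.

0.3728

Over the interval, μ = 3.2 × 5 = 16 (5 hours).
P(13 ≤ N ≤ 16) = Σ_{j=13}^{16} e^(−16) · 16^j/j! ≈ 0.3728.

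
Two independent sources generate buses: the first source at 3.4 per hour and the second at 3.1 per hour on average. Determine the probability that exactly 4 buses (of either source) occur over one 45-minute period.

Independent Poisson processes superpose: combined rate λ = 3.4 + 3.1 = 6.5 per hour.
Over the interval, μ = 6.5 × 0.75 = 4.875 (a 45-minute period = 0.75 hours).
P(N = 4) = e^(−4.875) · 4.875^4/4! ≈ 0.1797.

0.1797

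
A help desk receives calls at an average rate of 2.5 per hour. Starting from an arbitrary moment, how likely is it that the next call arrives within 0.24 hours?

Inter-arrival times are exponential with rate λ = 2.5 per hour.
P(T ≤ 0.24) = 1 − e^(−λt) = 1 − e^(−2.5 × 0.24) = 1 − e^(−0.6) ≈ 0.4512.

0.4512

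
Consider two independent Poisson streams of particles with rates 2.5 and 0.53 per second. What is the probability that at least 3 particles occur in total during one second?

Independent Poisson processes superpose: combined rate λ = 2.5 + 0.53 = 3.03 per second.
So μ = 3.03.
P(N ≥ 3) = 1 − P(N ≤ 2) ≈ 0.5835.

0.5835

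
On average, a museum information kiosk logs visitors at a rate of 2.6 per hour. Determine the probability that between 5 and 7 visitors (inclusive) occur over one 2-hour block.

Over the interval, μ = 2.6 × 2 = 5.2 (a 2-hour block = 2 hours).
P(5 ≤ N ≤ 7) = Σ_{j=5}^{7} e^(−5.2) · 5.2^j/j! ≈ 0.4388.

0.4388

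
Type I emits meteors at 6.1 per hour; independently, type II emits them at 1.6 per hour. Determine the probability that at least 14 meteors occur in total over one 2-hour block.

0.6740

Independent Poisson processes superpose: combined rate λ = 6.1 + 1.6 = 7.7 per hour.
Over the interval, μ = 7.7 × 2 = 15.4 (a 2-hour block = 2 hours).
P(N ≥ 14) = 1 − P(N ≤ 13) ≈ 0.6740.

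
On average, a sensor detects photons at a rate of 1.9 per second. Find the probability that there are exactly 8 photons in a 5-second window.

Over the interval, μ = 1.9 × 5 = 9.5 (a 5-second window = 5 seconds).
P(N = 8) = e^(−μ) μ^8/8! = e^(−9.5) · 9.5^8/40320 ≈ 0.1232.

0.1232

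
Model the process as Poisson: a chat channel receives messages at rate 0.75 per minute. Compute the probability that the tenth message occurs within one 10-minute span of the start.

Over the interval, μ = 0.75 × 10 = 7.5 (a 10-minute span = 10 minutes).
The tenth arrival falls in the interval iff at least 10 events occur there: P(S_10 ≤ t) = P(N ≥ 10) = 1 − P(N ≤ 9) ≈ 0.2236.

0.2236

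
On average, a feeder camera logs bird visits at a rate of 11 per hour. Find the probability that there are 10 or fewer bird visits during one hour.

0.4599

With mean μ = 11 per hour,
P(N ≤ 10) = Σ_{j=0}^{10} e^(−μ) μ^j/j! ≈ 0.4599.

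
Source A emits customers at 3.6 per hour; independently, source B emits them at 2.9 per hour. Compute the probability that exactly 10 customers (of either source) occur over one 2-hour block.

Independent Poisson processes superpose: combined rate λ = 3.6 + 2.9 = 6.5 per hour.
Over the interval, μ = 6.5 × 2 = 13 (a 2-hour block = 2 hours).
P(N = 10) = e^(−13) · 13^10/10! ≈ 0.0859.

0.0859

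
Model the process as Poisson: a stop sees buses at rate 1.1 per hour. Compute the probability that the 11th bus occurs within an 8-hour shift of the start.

Over the interval, μ = 1.1 × 8 = 8.8 (an 8-hour shift = 8 hours).
The 11th arrival falls in the interval iff at least 11 events occur there: P(S_11 ≤ t) = P(N ≥ 11) = 1 − P(N ≤ 10) ≈ 0.2706.

0.2706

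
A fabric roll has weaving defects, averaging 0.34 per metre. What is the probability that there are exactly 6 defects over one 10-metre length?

0.0716

Over the interval, μ = 0.34 × 10 = 3.4 (a 10-metre length = 10 metres).
P(N = 6) = e^(−μ) μ^6/6! = e^(−3.4) · 3.4^6/720 ≈ 0.0716.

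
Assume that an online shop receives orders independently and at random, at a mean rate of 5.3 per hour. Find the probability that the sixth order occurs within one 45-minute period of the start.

0.2110

Over the interval, μ = 5.3 × 0.75 = 3.975 (a 45-minute period = 0.75 hours).
The sixth arrival falls in the interval iff at least 6 events occur there: P(S_6 ≤ t) = P(N ≥ 6) = 1 − P(N ≤ 5) ≈ 0.2110.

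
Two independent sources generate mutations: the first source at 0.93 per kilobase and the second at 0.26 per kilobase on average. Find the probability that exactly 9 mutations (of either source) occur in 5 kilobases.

Independent Poisson processes superpose: combined rate λ = 0.93 + 0.26 = 1.19 per kilobase.
Over the interval, μ = 1.19 × 5 = 5.95 (5 kilobases).
P(N = 9) = e^(−5.95) · 5.95^9/9! ≈ 0.0671.

0.0671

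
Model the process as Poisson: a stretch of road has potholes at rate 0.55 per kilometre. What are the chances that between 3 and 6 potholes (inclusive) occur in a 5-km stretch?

Over the interval, μ = 0.55 × 5 = 2.75 (a 5-km stretch = 5 kilometres).
P(3 ≤ N ≤ 6) = Σ_{j=3}^{6} e^(−2.75) · 2.75^j/j! ≈ 0.4961.

0.4961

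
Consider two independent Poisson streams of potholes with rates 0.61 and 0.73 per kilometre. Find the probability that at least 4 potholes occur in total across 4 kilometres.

0.7819

Independent Poisson processes superpose: combined rate λ = 0.61 + 0.73 = 1.34 per kilometre.
Over the interval, μ = 1.34 × 4 = 5.36 (4 kilometres).
P(N ≥ 4) = 1 − P(N ≤ 3) ≈ 0.7819.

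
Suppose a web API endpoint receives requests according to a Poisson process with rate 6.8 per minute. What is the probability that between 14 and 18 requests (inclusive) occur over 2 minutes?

Over the interval, μ = 6.8 × 2 = 13.6 (2 minutes).
P(14 ≤ N ≤ 18) = Σ_{j=14}^{18} e^(−13.6) · 13.6^j/j! ≈ 0.3962.

0.3962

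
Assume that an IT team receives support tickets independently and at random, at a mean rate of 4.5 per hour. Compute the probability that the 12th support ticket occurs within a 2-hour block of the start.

Over the interval, μ = 4.5 × 2 = 9 (a 2-hour block = 2 hours).
The 12th arrival falls in the interval iff at least 12 events occur there: P(S_12 ≤ t) = P(N ≥ 12) = 1 − P(N ≤ 11) ≈ 0.1970.

0.1970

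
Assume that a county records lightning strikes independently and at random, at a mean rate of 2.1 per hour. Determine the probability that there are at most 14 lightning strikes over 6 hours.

Over the interval, μ = 2.1 × 6 = 12.6 (6 hours).
P(N ≤ 14) = Σ_{j=0}^{14} e^(−μ) μ^j/j! ≈ 0.7153.

0.7153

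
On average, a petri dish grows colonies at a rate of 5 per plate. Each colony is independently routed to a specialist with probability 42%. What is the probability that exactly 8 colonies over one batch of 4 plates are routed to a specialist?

0.1382

Thinning: the colonies that are routed to a specialist themselves form a Poisson process with rate 0.42 × 5 = 2.1 per plate.
Over the interval, μ = 2.1 × 4 = 8.4 (a batch of 4 plates = 4 plates).
P(N = 8) = e^(−8.4) · 8.4^8/8! ≈ 0.1382.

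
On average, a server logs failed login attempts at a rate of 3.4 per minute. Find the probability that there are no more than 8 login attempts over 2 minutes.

Over the interval, μ = 3.4 × 2 = 6.8 (2 minutes).
P(N ≤ 8) = Σ_{j=0}^{8} e^(−μ) μ^j/j! ≈ 0.7548.

0.7548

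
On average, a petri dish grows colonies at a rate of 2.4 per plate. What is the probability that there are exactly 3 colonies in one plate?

With mean μ = 2.4 per plate,
P(N = 3) = e^(−μ) μ^3/3! = e^(−2.4) · 2.4^3/6 ≈ 0.2090.

0.2090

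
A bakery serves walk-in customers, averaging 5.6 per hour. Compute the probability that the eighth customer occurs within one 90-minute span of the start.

Over the interval, μ = 5.6 × 1.5 = 8.4 (a 90-minute span = 1.5 hours).
The eighth arrival falls in the interval iff at least 8 events occur there: P(S_8 ≤ t) = P(N ≥ 8) = 1 − P(N ≤ 7) ≈ 0.6013.

0.6013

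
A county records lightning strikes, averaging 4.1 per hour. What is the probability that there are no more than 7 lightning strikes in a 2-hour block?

Over the interval, μ = 4.1 × 2 = 8.2 (a 2-hour block = 2 hours).
P(N ≤ 7) = Σ_{j=0}^{7} e^(−μ) μ^j/j! ≈ 0.4254.

0.4254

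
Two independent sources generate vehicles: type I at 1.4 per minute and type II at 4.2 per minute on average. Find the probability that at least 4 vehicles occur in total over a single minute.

0.8094

Independent Poisson processes superpose: combined rate λ = 1.4 + 4.2 = 5.6 per minute.
So μ = 5.6.
P(N ≥ 4) = 1 − P(N ≤ 3) ≈ 0.8094.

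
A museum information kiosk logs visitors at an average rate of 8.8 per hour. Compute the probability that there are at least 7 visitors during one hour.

With mean μ = 8.8 per hour,
P(N ≥ 7) = 1 − P(N ≤ 6) = 1 − Σ_{j=0}^{6} e^(−μ) μ^j/j! ≈ 0.7744.

0.7744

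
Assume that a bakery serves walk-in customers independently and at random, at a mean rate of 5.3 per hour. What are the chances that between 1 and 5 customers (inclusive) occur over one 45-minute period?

0.7702

Over the interval, μ = 5.3 × 0.75 = 3.975 (a 45-minute period = 0.75 hours).
P(1 ≤ N ≤ 5) = Σ_{j=1}^{5} e^(−3.975) · 3.975^j/j! ≈ 0.7702.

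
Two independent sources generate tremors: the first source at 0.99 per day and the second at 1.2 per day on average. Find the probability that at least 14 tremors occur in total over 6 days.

0.4423

Independent Poisson processes superpose: combined rate λ = 0.99 + 1.2 = 2.19 per day.
Over the interval, μ = 2.19 × 6 = 13.14 (6 days).
P(N ≥ 14) = 1 − P(N ≤ 13) ≈ 0.4423.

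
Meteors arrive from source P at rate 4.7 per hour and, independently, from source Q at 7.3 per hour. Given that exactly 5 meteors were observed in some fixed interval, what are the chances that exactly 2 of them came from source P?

0.3453

Given the total, each event is independently from source P with probability p = λ_P/(λ_P+λ_Q) = 4.7/12 ≈ 0.3917.
So K ~ Binomial(5, 4.7/12): P(K = 2) = C(5,2) · (4.7/12)^2 · (7.3/12)^3 ≈ 0.3453.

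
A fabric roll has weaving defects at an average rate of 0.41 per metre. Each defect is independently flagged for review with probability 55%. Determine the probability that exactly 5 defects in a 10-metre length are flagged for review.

Thinning: the defects that are flagged for review themselves form a Poisson process with rate 0.55 × 0.41 = 0.2255 per metre.
Over the interval, μ = 0.2255 × 10 = 2.255 (a 10-metre length = 10 metres).
P(N = 5) = e^(−2.255) · 2.255^5/5! ≈ 0.0510.

0.0510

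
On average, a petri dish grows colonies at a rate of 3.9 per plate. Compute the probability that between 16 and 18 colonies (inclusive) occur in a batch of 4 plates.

0.2678

Over the interval, μ = 3.9 × 4 = 15.6 (a batch of 4 plates = 4 plates).
P(16 ≤ N ≤ 18) = Σ_{j=16}^{18} e^(−15.6) · 15.6^j/j! ≈ 0.2678.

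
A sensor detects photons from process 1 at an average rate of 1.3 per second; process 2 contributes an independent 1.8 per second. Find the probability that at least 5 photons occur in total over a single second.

Independent Poisson processes superpose: combined rate λ = 1.3 + 1.8 = 3.1 per second.
So μ = 3.1.
P(N ≥ 5) = 1 − P(N ≤ 4) ≈ 0.2018.

0.2018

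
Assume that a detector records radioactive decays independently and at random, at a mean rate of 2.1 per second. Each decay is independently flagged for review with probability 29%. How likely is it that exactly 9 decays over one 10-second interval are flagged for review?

0.0719

Thinning: the decays that are flagged for review themselves form a Poisson process with rate 0.29 × 2.1 = 0.609 per second.
Over the interval, μ = 0.609 × 10 = 6.09 (a 10-second interval = 10 seconds).
P(N = 9) = e^(−6.09) · 6.09^9/9! ≈ 0.0719.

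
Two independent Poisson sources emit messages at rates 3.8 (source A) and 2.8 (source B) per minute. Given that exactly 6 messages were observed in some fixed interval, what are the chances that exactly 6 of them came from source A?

0.0364

Given the total, each event is independently from source A with probability p = λ_A/(λ_A+λ_B) = 3.8/6.6 ≈ 0.5758.
So K ~ Binomial(6, 3.8/6.6): P(K = 6) = C(6,6) · (3.8/6.6)^6 · (2.8/6.6)^0 ≈ 0.0364.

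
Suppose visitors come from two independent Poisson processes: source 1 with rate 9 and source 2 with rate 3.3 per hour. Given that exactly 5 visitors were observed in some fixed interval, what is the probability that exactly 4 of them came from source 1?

Given the total, each event is independently from source 1 with probability p = λ_1/(λ_1+λ_2) = 9/12.3 ≈ 0.7317.
So K ~ Binomial(5, 9/12.3): P(K = 4) = C(5,4) · (9/12.3)^4 · (3.3/12.3)^1 ≈ 0.3845.

0.3845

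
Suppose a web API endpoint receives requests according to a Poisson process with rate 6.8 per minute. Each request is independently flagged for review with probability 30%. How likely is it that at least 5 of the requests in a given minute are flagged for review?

0.0563

Thinning: the requests that are flagged for review themselves form a Poisson process with rate 0.3 × 6.8 = 2.04 per minute.
So μ = 2.04.
P(N ≥ 5) = 1 − P(N ≤ 4) ≈ 0.0563.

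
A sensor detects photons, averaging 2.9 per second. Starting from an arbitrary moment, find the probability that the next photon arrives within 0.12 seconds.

Inter-arrival times are exponential with rate λ = 2.9 per second.
P(T ≤ 0.12) = 1 − e^(−λt) = 1 − e^(−2.9 × 0.12) = 1 − e^(−0.348) ≈ 0.2939.

0.2939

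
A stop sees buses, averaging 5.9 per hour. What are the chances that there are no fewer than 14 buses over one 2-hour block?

0.2975

Over the interval, μ = 5.9 × 2 = 11.8 (a 2-hour block = 2 hours).
P(N ≥ 14) = 1 − P(N ≤ 13) = 1 − Σ_{j=0}^{13} e^(−μ) μ^j/j! ≈ 0.2975.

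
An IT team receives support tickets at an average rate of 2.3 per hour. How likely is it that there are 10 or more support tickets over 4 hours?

0.4389

Over the interval, μ = 2.3 × 4 = 9.2 (4 hours).
P(N ≥ 10) = 1 − P(N ≤ 9) = 1 − Σ_{j=0}^{9} e^(−μ) μ^j/j! ≈ 0.4389.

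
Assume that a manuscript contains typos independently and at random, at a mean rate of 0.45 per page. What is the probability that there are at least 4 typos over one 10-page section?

0.6577

Over the interval, μ = 0.45 × 10 = 4.5 (a 10-page section = 10 pages).
P(N ≥ 4) = 1 − P(N ≤ 3) = 1 − Σ_{j=0}^{3} e^(−μ) μ^j/j! ≈ 0.6577.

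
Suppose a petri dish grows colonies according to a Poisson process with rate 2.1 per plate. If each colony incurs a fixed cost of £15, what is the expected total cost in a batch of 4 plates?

E[N] = 2.1 × 4 = 8.4 (a batch of 4 plates = 4 plates); E[cost] = 8.4 × £15 = £126.

£126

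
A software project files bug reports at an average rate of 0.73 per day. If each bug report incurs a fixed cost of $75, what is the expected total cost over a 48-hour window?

$109.5

E[N] = 0.73 × 2 = 1.46 (a 48-hour window = 2 days); E[cost] = 1.46 × $75 = $109.5.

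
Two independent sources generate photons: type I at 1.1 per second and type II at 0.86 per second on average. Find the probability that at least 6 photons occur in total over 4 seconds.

Independent Poisson processes superpose: combined rate λ = 1.1 + 0.86 = 1.96 per second.
Over the interval, μ = 1.96 × 4 = 7.84 (4 seconds).
P(N ≥ 6) = 1 − P(N ≤ 5) ≈ 0.7937.

0.7937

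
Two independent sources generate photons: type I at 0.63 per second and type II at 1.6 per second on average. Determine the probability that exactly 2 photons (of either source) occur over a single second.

Independent Poisson processes superpose: combined rate λ = 0.63 + 1.6 = 2.23 per second.
So μ = 2.23.
P(N = 2) = e^(−2.23) · 2.23^2/2! ≈ 0.2674.

0.2674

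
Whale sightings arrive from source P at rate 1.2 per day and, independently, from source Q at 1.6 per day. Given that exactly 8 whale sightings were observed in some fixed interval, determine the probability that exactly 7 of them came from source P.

0.0121

Given the total, each event is independently from source P with probability p = λ_P/(λ_P+λ_Q) = 1.2/2.8 ≈ 0.4286.
So K ~ Binomial(8, 1.2/2.8): P(K = 7) = C(8,7) · (1.2/2.8)^7 · (1.6/2.8)^1 ≈ 0.0121.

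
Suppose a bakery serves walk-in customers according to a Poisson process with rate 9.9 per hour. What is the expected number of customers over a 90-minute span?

E[N] = λt = 9.9 × 1.5 = 14.85 (a 90-minute span = 1.5 hours).

14.85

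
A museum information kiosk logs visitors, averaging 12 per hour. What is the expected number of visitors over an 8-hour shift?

E[N] = λt = 12 × 8 = 96 (an 8-hour shift = 8 hours).

96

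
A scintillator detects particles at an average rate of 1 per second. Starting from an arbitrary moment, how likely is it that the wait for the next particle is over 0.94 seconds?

The wait for the next event is exponential with rate λ = 1 per second.
P(T > 0.94) = e^(−λt) = e^(−1 × 0.94) = e^(−0.94) ≈ 0.3906.

0.3906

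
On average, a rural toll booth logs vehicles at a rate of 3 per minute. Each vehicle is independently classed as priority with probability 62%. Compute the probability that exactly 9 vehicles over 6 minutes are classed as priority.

0.1053

Thinning: the vehicles that are classed as priority themselves form a Poisson process with rate 0.62 × 3 = 1.86 per minute.
Over the interval, μ = 1.86 × 6 = 11.16 (6 minutes).
P(N = 9) = e^(−11.16) · 11.16^9/9! ≈ 0.1053.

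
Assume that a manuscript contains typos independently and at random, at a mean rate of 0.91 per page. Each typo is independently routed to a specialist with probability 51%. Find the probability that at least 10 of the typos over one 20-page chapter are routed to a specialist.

0.4497

Thinning: the typos that are routed to a specialist themselves form a Poisson process with rate 0.51 × 0.91 = 0.4641 per page.
Over the interval, μ = 0.4641 × 20 = 9.282 (a 20-page chapter = 20 pages).
P(N ≥ 10) = 1 − P(N ≤ 9) ≈ 0.4497.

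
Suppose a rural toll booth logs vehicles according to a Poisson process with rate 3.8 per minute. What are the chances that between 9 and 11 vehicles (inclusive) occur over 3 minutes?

0.3332

Over the interval, μ = 3.8 × 3 = 11.4 (3 minutes).
P(9 ≤ N ≤ 11) = Σ_{j=9}^{11} e^(−11.4) · 11.4^j/j! ≈ 0.3332.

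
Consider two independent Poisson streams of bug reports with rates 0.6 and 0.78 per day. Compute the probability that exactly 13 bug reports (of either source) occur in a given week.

0.0653

Independent Poisson processes superpose: combined rate λ = 0.6 + 0.78 = 1.38 per day.
Over the interval, μ = 1.38 × 7 = 9.66 (a week = 7 days).
P(N = 13) = e^(−9.66) · 9.66^13/13! ≈ 0.0653.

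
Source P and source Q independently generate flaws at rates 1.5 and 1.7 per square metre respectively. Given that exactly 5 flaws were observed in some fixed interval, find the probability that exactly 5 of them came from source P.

0.0226

Given the total, each event is independently from source P with probability p = λ_P/(λ_P+λ_Q) = 1.5/3.2 ≈ 0.4688.
So K ~ Binomial(5, 1.5/3.2): P(K = 5) = C(5,5) · (1.5/3.2)^5 · (1.7/3.2)^0 ≈ 0.0226.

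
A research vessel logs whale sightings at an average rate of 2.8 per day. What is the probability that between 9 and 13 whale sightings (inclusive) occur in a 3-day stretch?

0.4155

Over the interval, μ = 2.8 × 3 = 8.4 (a 3-day stretch = 3 days).
P(9 ≤ N ≤ 13) = Σ_{j=9}^{13} e^(−8.4) · 8.4^j/j! ≈ 0.4155.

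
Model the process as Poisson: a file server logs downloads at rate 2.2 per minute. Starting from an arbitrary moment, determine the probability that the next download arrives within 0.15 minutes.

0.2811

Inter-arrival times are exponential with rate λ = 2.2 per minute.
P(T ≤ 0.15) = 1 − e^(−λt) = 1 − e^(−2.2 × 0.15) = 1 − e^(−0.33) ≈ 0.2811.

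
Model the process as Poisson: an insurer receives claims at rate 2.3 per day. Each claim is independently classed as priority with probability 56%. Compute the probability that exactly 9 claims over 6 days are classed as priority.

Thinning: the claims that are classed as priority themselves form a Poisson process with rate 0.56 × 2.3 = 1.288 per day.
Over the interval, μ = 1.288 × 6 = 7.728 (6 days).
P(N = 9) = e^(−7.728) · 7.728^9/9! ≈ 0.1193.

0.1193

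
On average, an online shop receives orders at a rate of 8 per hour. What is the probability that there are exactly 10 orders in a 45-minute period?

Over the interval, μ = 8 × 0.75 = 6 (a 45-minute period = 0.75 hours).
P(N = 10) = e^(−μ) μ^10/10! = e^(−6) · 6^10/3628800 ≈ 0.0413.

0.0413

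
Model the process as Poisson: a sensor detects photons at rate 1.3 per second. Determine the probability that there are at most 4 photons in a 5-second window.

Over the interval, μ = 1.3 × 5 = 6.5 (a 5-second window = 5 seconds).
P(N ≤ 4) = Σ_{j=0}^{4} e^(−μ) μ^j/j! ≈ 0.2237.

0.2237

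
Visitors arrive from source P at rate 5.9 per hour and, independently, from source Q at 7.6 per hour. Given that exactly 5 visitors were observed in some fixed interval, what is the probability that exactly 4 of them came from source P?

0.1027

Given the total, each event is independently from source P with probability p = λ_P/(λ_P+λ_Q) = 5.9/13.5 ≈ 0.4370.
So K ~ Binomial(5, 5.9/13.5): P(K = 4) = C(5,4) · (5.9/13.5)^4 · (7.6/13.5)^1 ≈ 0.1027.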